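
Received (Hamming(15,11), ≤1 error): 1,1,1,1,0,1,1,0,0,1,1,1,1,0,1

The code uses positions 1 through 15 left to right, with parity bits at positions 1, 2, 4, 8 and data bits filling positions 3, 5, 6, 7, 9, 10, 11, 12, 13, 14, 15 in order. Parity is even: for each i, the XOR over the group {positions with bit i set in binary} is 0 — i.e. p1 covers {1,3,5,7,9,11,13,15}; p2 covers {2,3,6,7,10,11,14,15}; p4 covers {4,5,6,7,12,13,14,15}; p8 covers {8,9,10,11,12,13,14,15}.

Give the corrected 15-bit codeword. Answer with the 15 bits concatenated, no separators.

s1 (pos 1,3,5,7,9,11,13,15): 1⊕1⊕0⊕1⊕0⊕1⊕1⊕1 = 0
s2 (pos 2,3,6,7,10,11,14,15): 1⊕1⊕1⊕1⊕1⊕1⊕0⊕1 = 1
s4 (pos 4,5,6,7,12,13,14,15): 1⊕0⊕1⊕1⊕1⊕1⊕0⊕1 = 0
s8 (pos 8,9,10,11,12,13,14,15): 0⊕0⊕1⊕1⊕1⊕1⊕0⊕1 = 1
Syndrome s8…s1 = 1010 → error at position 10.
Flip position 10: 111101100111101 → 111101100011101

111101100011101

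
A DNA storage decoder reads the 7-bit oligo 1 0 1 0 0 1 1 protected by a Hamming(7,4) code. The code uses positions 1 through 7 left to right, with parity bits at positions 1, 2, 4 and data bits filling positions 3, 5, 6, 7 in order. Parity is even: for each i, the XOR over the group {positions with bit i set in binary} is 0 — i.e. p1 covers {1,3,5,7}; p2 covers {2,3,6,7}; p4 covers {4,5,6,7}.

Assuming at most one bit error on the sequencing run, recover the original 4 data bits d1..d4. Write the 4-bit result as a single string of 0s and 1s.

s1 (pos 1,3,5,7): 1⊕1⊕0⊕1 = 1
s2 (pos 2,3,6,7): 0⊕1⊕1⊕1 = 1
s4 (pos 4,5,6,7): 0⊕0⊕1⊕1 = 0
Syndrome s4…s1 = 011 → error at position 3.
Flip position 3: 1010011 → 1000011
Read data bits from positions 3,5,6,7: 0011

0011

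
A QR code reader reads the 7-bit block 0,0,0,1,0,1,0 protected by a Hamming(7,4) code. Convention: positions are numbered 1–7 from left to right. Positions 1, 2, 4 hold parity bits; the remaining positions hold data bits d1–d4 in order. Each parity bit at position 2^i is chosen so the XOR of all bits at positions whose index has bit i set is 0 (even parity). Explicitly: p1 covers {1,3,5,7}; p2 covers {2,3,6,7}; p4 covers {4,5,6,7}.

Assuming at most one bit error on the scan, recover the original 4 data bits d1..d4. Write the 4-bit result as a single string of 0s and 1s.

0010

s1 (pos 1,3,5,7): 0⊕0⊕0⊕0 = 0
s2 (pos 2,3,6,7): 0⊕0⊕1⊕0 = 1
s4 (pos 4,5,6,7): 1⊕0⊕1⊕0 = 0
Syndrome s4…s1 = 010 → error at position 2.
Flip position 2: 0001010 → 0101010
Read data bits from positions 3,5,6,7: 0010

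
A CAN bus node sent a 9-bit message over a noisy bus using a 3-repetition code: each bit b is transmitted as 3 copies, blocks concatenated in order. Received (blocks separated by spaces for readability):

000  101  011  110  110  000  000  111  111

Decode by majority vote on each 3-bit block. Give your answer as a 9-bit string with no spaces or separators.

Block 1 (000): 0 ones → 0
Block 2 (101): 2 ones → 1
Block 3 (011): 2 ones → 1
Block 4 (110): 2 ones → 1
Block 5 (110): 2 ones → 1
Block 6 (000): 0 ones → 0
Block 7 (000): 0 ones → 0
Block 8 (111): 3 ones → 1
Block 9 (111): 3 ones → 1

011110011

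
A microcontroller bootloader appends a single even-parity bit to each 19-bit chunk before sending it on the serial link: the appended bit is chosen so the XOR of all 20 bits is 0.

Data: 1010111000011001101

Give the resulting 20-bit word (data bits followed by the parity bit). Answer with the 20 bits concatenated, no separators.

XOR of the 19 data bits: 1⊕0⊕1⊕0⊕1⊕1⊕1⊕0⊕0⊕0⊕0⊕1⊕1⊕0⊕0⊕1⊕1⊕0⊕1 = 0
Parity bit = 0 (so all 20 bits XOR to 0).

10101110000110011010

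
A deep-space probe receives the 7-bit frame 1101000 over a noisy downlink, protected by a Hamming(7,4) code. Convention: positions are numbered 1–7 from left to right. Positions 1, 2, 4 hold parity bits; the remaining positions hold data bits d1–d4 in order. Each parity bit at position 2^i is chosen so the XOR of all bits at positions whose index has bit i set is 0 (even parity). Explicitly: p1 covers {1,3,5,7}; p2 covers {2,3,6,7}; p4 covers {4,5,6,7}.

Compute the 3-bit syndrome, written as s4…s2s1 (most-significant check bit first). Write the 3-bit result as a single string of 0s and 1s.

s1 (pos 1,3,5,7): 1⊕0⊕0⊕0 = 1
s2 (pos 2,3,6,7): 1⊕0⊕0⊕0 = 1
s4 (pos 4,5,6,7): 1⊕0⊕0⊕0 = 1
Syndrome s4…s1 = 111 → error at position 7.

111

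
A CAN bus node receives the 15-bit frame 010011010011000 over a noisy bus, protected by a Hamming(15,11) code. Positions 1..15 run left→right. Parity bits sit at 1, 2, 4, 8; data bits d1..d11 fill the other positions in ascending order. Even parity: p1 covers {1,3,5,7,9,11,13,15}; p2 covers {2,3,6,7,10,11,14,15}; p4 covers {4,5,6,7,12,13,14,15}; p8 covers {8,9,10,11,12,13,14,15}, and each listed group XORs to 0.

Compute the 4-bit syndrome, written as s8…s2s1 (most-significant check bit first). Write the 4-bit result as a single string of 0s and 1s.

1110

s1 (pos 1,3,5,7,9,11,13,15): 0⊕0⊕1⊕0⊕0⊕1⊕0⊕0 = 0
s2 (pos 2,3,6,7,10,11,14,15): 1⊕0⊕1⊕0⊕0⊕1⊕0⊕0 = 1
s4 (pos 4,5,6,7,12,13,14,15): 0⊕1⊕1⊕0⊕1⊕0⊕0⊕0 = 1
s8 (pos 8,9,10,11,12,13,14,15): 1⊕0⊕0⊕1⊕1⊕0⊕0⊕0 = 1
Syndrome s8…s1 = 1110 → error at position 14.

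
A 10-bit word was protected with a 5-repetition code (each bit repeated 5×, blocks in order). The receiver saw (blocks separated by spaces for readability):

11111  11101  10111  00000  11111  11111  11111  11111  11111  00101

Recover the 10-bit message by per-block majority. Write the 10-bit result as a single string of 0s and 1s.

1110111110

Block 1 (11111): 5 ones → 1
Block 2 (11101): 4 ones → 1
Block 3 (10111): 4 ones → 1
Block 4 (00000): 0 ones → 0
Block 5 (11111): 5 ones → 1
Block 6 (11111): 5 ones → 1
Block 7 (11111): 5 ones → 1
Block 8 (11111): 5 ones → 1
Block 9 (11111): 5 ones → 1
Block 10 (00101): 2 ones → 0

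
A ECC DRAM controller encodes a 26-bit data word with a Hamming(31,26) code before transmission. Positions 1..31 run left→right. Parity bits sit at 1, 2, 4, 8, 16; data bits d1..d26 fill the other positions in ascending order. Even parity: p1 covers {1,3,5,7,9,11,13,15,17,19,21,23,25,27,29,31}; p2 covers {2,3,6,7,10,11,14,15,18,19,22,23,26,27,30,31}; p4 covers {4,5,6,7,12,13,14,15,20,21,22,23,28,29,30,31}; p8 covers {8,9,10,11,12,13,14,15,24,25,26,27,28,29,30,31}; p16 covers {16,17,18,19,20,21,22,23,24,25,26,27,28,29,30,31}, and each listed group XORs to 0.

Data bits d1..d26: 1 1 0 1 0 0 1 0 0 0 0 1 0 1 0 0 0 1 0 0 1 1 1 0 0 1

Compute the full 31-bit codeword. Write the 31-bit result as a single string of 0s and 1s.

Place data at non-parity positions: p1 p2 1 p4 1 0 1 p8 0 0 1 0 0 0 0 p16 1 0 1 0 0 0 1 0 0 1 1 1 0 0 1
p1 (pos 1,3,5,7,9,11,13,15,17,19,21,23,25,27,29,31): XOR of data positions = 1⊕1⊕1⊕0⊕1⊕0⊕0⊕1⊕1⊕0⊕1⊕0⊕1⊕0⊕1 = 1
p2 (pos 2,3,6,7,10,11,14,15,18,19,22,23,26,27,30,31): XOR of data positions = 1⊕0⊕1⊕0⊕1⊕0⊕0⊕0⊕1⊕0⊕1⊕1⊕1⊕0⊕1 = 0
p4 (pos 4,5,6,7,12,13,14,15,20,21,22,23,28,29,30,31): XOR of data positions = 1⊕0⊕1⊕0⊕0⊕0⊕0⊕0⊕0⊕0⊕1⊕1⊕0⊕0⊕1 = 1
p8 (pos 8,9,10,11,12,13,14,15,24,25,26,27,28,29,30,31): XOR of data positions = 0⊕0⊕1⊕0⊕0⊕0⊕0⊕0⊕0⊕1⊕1⊕1⊕0⊕0⊕1 = 1
p16 (pos 16,17,18,19,20,21,22,23,24,25,26,27,28,29,30,31): XOR of data positions = 1⊕0⊕1⊕0⊕0⊕0⊕1⊕0⊕0⊕1⊕1⊕1⊕0⊕0⊕1 = 1
Codeword: 1011101100100001101000100111001

1011101100100001101000100111001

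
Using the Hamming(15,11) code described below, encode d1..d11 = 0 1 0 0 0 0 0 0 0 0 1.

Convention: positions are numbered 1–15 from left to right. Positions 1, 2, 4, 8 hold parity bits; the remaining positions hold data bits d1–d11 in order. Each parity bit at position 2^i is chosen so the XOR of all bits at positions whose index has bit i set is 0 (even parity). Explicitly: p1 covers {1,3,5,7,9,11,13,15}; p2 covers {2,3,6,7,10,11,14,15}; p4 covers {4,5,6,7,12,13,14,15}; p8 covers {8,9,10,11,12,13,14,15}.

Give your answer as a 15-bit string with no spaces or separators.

010010010000001

Place data at non-parity positions: p1 p2 0 p4 1 0 0 p8 0 0 0 0 0 0 1
p1 (pos 1,3,5,7,9,11,13,15): XOR of data positions = 0⊕1⊕0⊕0⊕0⊕0⊕1 = 0
p2 (pos 2,3,6,7,10,11,14,15): XOR of data positions = 0⊕0⊕0⊕0⊕0⊕0⊕1 = 1
p4 (pos 4,5,6,7,12,13,14,15): XOR of data positions = 1⊕0⊕0⊕0⊕0⊕0⊕1 = 0
p8 (pos 8,9,10,11,12,13,14,15): XOR of data positions = 0⊕0⊕0⊕0⊕0⊕0⊕1 = 1
Codeword: 010010010000001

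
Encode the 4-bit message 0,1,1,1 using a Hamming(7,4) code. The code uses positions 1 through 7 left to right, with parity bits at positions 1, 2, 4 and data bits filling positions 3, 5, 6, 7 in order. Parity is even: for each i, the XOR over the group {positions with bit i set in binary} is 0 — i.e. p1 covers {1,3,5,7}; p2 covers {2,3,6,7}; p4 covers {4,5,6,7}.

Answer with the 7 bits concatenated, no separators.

0001111

Place data at non-parity positions: p1 p2 0 p4 1 1 1
p1 (pos 1,3,5,7): XOR of data positions = 0⊕1⊕1 = 0
p2 (pos 2,3,6,7): XOR of data positions = 0⊕1⊕1 = 0
p4 (pos 4,5,6,7): XOR of data positions = 1⊕1⊕1 = 1
Codeword: 0001111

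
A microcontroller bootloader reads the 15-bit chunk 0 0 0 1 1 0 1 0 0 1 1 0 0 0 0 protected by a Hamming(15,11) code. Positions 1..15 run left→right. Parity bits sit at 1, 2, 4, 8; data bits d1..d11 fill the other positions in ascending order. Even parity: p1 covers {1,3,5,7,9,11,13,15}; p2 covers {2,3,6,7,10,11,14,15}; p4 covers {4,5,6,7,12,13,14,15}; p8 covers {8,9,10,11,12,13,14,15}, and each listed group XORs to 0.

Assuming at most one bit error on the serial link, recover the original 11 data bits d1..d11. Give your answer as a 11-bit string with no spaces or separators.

s1 (pos 1,3,5,7,9,11,13,15): 0⊕0⊕1⊕1⊕0⊕1⊕0⊕0 = 1
s2 (pos 2,3,6,7,10,11,14,15): 0⊕0⊕0⊕1⊕1⊕1⊕0⊕0 = 1
s4 (pos 4,5,6,7,12,13,14,15): 1⊕1⊕0⊕1⊕0⊕0⊕0⊕0 = 1
s8 (pos 8,9,10,11,12,13,14,15): 0⊕0⊕1⊕1⊕0⊕0⊕0⊕0 = 0
Syndrome s8…s1 = 0111 → error at position 7.
Flip position 7: 000110100110000 → 000110000110000
Read data bits from positions 3,5,6,7,9,10,11,12,13,14,15: 01000110000

01000110000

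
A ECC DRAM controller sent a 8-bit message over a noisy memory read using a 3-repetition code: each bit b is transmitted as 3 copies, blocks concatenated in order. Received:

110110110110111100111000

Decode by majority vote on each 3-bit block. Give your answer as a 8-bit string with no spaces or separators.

11111010

Block 1 (110): 2 ones → 1
Block 2 (110): 2 ones → 1
Block 3 (110): 2 ones → 1
Block 4 (110): 2 ones → 1
Block 5 (111): 3 ones → 1
Block 6 (100): 1 one → 0
Block 7 (111): 3 ones → 1
Block 8 (000): 0 ones → 0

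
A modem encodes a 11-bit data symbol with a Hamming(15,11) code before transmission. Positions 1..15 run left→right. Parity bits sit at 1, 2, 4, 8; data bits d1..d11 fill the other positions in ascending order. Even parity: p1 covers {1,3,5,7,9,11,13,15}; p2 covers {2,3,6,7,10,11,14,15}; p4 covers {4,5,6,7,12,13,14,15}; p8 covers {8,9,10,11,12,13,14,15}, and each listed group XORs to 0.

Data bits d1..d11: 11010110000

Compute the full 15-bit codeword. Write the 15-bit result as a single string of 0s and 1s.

001010100110000

Place data at non-parity positions: p1 p2 1 p4 1 0 1 p8 0 1 1 0 0 0 0
p1 (pos 1,3,5,7,9,11,13,15): XOR of data positions = 1⊕1⊕1⊕0⊕1⊕0⊕0 = 0
p2 (pos 2,3,6,7,10,11,14,15): XOR of data positions = 1⊕0⊕1⊕1⊕1⊕0⊕0 = 0
p4 (pos 4,5,6,7,12,13,14,15): XOR of data positions = 1⊕0⊕1⊕0⊕0⊕0⊕0 = 0
p8 (pos 8,9,10,11,12,13,14,15): XOR of data positions = 0⊕1⊕1⊕0⊕0⊕0⊕0 = 0
Codeword: 001010100110000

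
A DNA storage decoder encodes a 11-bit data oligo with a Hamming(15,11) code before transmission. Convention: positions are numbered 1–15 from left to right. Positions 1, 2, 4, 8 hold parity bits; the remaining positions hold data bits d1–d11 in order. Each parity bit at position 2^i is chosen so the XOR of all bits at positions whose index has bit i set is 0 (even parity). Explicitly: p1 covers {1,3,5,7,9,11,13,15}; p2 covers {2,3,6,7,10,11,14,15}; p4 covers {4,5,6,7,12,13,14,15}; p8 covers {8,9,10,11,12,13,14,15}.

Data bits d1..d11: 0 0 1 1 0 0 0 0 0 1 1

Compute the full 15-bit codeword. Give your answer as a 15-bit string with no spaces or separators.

000001100000011

Place data at non-parity positions: p1 p2 0 p4 0 1 1 p8 0 0 0 0 0 1 1
p1 (pos 1,3,5,7,9,11,13,15): XOR of data positions = 0⊕0⊕1⊕0⊕0⊕0⊕1 = 0
p2 (pos 2,3,6,7,10,11,14,15): XOR of data positions = 0⊕1⊕1⊕0⊕0⊕1⊕1 = 0
p4 (pos 4,5,6,7,12,13,14,15): XOR of data positions = 0⊕1⊕1⊕0⊕0⊕1⊕1 = 0
p8 (pos 8,9,10,11,12,13,14,15): XOR of data positions = 0⊕0⊕0⊕0⊕0⊕1⊕1 = 0
Codeword: 000001100000011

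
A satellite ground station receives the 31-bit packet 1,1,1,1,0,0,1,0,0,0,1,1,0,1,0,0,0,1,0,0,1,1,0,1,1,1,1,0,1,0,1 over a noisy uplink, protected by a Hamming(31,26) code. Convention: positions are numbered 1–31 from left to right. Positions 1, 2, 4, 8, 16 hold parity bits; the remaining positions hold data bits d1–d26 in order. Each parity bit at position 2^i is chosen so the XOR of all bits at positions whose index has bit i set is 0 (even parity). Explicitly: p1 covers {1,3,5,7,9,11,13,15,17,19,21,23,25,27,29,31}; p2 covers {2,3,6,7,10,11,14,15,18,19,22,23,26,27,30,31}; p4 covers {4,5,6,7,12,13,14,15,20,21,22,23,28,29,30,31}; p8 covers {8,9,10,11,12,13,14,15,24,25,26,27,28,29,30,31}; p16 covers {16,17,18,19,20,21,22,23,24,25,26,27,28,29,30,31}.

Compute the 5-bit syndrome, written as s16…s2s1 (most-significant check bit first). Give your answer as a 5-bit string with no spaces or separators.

s1 (pos 1,3,5,7,9,11,13,15,17,19,21,23,25,27,29,31): 1⊕1⊕0⊕1⊕0⊕1⊕0⊕0⊕0⊕0⊕1⊕0⊕1⊕1⊕1⊕1 = 1
s2 (pos 2,3,6,7,10,11,14,15,18,19,22,23,26,27,30,31): 1⊕1⊕0⊕1⊕0⊕1⊕1⊕0⊕1⊕0⊕1⊕0⊕1⊕1⊕0⊕1 = 0
s4 (pos 4,5,6,7,12,13,14,15,20,21,22,23,28,29,30,31): 1⊕0⊕0⊕1⊕1⊕0⊕1⊕0⊕0⊕1⊕1⊕0⊕0⊕1⊕0⊕1 = 0
s8 (pos 8,9,10,11,12,13,14,15,24,25,26,27,28,29,30,31): 0⊕0⊕0⊕1⊕1⊕0⊕1⊕0⊕1⊕1⊕1⊕1⊕0⊕1⊕0⊕1 = 1
s16 (pos 16,17,18,19,20,21,22,23,24,25,26,27,28,29,30,31): 0⊕0⊕1⊕0⊕0⊕1⊕1⊕0⊕1⊕1⊕1⊕1⊕0⊕1⊕0⊕1 = 1
Syndrome s16…s1 = 11001 → error at position 25.

11001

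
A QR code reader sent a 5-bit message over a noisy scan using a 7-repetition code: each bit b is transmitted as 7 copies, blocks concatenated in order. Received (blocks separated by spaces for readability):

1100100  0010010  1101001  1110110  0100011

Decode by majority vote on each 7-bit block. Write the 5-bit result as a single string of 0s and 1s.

00110

Block 1 (1100100): 3 ones → 0
Block 2 (0010010): 2 ones → 0
Block 3 (1101001): 4 ones → 1
Block 4 (1110110): 5 ones → 1
Block 5 (0100011): 3 ones → 0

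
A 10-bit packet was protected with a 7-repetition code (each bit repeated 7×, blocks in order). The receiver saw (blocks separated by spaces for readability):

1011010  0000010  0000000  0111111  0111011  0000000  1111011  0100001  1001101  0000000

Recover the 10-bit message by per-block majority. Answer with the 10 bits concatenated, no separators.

Block 1 (1011010): 4 ones → 1
Block 2 (0000010): 1 one → 0
Block 3 (0000000): 0 ones → 0
Block 4 (0111111): 6 ones → 1
Block 5 (0111011): 5 ones → 1
Block 6 (0000000): 0 ones → 0
Block 7 (1111011): 6 ones → 1
Block 8 (0100001): 2 ones → 0
Block 9 (1001101): 4 ones → 1
Block 10 (0000000): 0 ones → 0

1001101010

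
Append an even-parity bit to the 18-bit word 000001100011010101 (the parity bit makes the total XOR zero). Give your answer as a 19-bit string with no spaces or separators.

0000011000110101011

XOR of the 18 data bits: 0⊕0⊕0⊕0⊕0⊕1⊕1⊕0⊕0⊕0⊕1⊕1⊕0⊕1⊕0⊕1⊕0⊕1 = 1
Parity bit = 1 (so all 19 bits XOR to 0).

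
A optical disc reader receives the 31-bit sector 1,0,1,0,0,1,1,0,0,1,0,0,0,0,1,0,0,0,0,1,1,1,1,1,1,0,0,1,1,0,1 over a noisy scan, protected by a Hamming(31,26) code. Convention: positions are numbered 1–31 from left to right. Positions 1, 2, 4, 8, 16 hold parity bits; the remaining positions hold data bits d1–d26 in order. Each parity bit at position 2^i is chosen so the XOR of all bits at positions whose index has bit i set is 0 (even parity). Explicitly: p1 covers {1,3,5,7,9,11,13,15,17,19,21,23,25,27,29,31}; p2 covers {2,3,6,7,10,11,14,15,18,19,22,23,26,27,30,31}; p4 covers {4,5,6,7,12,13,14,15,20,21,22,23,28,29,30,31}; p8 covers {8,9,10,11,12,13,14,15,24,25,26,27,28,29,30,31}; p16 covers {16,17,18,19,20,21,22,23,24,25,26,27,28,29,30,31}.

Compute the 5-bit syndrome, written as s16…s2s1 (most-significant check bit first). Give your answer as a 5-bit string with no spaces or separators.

s1 (pos 1,3,5,7,9,11,13,15,17,19,21,23,25,27,29,31): 1⊕1⊕0⊕1⊕0⊕0⊕0⊕1⊕0⊕0⊕1⊕1⊕1⊕0⊕1⊕1 = 1
s2 (pos 2,3,6,7,10,11,14,15,18,19,22,23,26,27,30,31): 0⊕1⊕1⊕1⊕1⊕0⊕0⊕1⊕0⊕0⊕1⊕1⊕0⊕0⊕0⊕1 = 0
s4 (pos 4,5,6,7,12,13,14,15,20,21,22,23,28,29,30,31): 0⊕0⊕1⊕1⊕0⊕0⊕0⊕1⊕1⊕1⊕1⊕1⊕1⊕1⊕0⊕1 = 0
s8 (pos 8,9,10,11,12,13,14,15,24,25,26,27,28,29,30,31): 0⊕0⊕1⊕0⊕0⊕0⊕0⊕1⊕1⊕1⊕0⊕0⊕1⊕1⊕0⊕1 = 1
s16 (pos 16,17,18,19,20,21,22,23,24,25,26,27,28,29,30,31): 0⊕0⊕0⊕0⊕1⊕1⊕1⊕1⊕1⊕1⊕0⊕0⊕1⊕1⊕0⊕1 = 1
Syndrome s16…s1 = 11001 → error at position 25.

11001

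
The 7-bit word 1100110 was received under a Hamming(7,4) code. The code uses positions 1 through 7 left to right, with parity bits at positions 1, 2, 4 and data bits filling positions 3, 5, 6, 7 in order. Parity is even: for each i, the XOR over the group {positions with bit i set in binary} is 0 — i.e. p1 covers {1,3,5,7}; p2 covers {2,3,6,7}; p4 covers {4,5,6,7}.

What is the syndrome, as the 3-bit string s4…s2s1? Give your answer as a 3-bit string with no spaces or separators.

000

s1 (pos 1,3,5,7): 1⊕0⊕1⊕0 = 0
s2 (pos 2,3,6,7): 1⊕0⊕1⊕0 = 0
s4 (pos 4,5,6,7): 0⊕1⊕1⊕0 = 0
Syndrome s4…s1 = 000 → no error.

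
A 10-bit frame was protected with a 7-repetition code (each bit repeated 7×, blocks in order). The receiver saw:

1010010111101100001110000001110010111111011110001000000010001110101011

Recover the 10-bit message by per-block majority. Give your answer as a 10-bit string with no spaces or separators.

Block 1 (1010010): 3 ones → 0
Block 2 (1111011): 6 ones → 1
Block 3 (0000111): 3 ones → 0
Block 4 (0000001): 1 one → 0
Block 5 (1100101): 4 ones → 1
Block 6 (1111101): 6 ones → 1
Block 7 (1110001): 4 ones → 1
Block 8 (0000000): 0 ones → 0
Block 9 (1000111): 4 ones → 1
Block 10 (0101011): 4 ones → 1

0100111011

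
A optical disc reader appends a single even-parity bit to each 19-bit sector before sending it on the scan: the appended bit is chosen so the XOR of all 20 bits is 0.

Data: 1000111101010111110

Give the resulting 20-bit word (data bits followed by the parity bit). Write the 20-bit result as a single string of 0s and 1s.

XOR of the 19 data bits: 1⊕0⊕0⊕0⊕1⊕1⊕1⊕1⊕0⊕1⊕0⊕1⊕0⊕1⊕1⊕1⊕1⊕1⊕0 = 0
Parity bit = 0 (so all 20 bits XOR to 0).

10001111010101111100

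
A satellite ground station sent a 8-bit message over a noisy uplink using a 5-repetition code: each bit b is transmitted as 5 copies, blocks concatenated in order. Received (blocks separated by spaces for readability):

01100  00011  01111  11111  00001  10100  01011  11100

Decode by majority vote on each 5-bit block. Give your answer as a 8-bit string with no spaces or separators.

Block 1 (01100): 2 ones → 0
Block 2 (00011): 2 ones → 0
Block 3 (01111): 4 ones → 1
Block 4 (11111): 5 ones → 1
Block 5 (00001): 1 one → 0
Block 6 (10100): 2 ones → 0
Block 7 (01011): 3 ones → 1
Block 8 (11100): 3 ones → 1

00110011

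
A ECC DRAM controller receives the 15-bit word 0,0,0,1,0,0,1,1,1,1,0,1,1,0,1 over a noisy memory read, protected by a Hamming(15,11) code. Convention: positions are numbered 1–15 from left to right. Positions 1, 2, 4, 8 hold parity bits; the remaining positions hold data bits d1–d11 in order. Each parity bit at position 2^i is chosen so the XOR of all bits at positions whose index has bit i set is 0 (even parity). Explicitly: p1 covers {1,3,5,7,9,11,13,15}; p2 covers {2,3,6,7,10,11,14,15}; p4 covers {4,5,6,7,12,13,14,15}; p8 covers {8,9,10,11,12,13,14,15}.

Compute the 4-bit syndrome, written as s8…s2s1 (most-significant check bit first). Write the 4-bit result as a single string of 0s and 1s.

0110

s1 (pos 1,3,5,7,9,11,13,15): 0⊕0⊕0⊕1⊕1⊕0⊕1⊕1 = 0
s2 (pos 2,3,6,7,10,11,14,15): 0⊕0⊕0⊕1⊕1⊕0⊕0⊕1 = 1
s4 (pos 4,5,6,7,12,13,14,15): 1⊕0⊕0⊕1⊕1⊕1⊕0⊕1 = 1
s8 (pos 8,9,10,11,12,13,14,15): 1⊕1⊕1⊕0⊕1⊕1⊕0⊕1 = 0
Syndrome s8…s1 = 0110 → error at position 6.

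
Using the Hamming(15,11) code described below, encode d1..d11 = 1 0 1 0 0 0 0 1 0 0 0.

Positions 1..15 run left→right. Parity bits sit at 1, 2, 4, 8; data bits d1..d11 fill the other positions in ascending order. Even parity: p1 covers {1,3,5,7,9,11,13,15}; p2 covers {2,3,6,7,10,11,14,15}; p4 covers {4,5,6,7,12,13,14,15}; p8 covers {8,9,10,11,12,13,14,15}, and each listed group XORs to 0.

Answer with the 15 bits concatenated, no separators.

101001010001000

Place data at non-parity positions: p1 p2 1 p4 0 1 0 p8 0 0 0 1 0 0 0
p1 (pos 1,3,5,7,9,11,13,15): XOR of data positions = 1⊕0⊕0⊕0⊕0⊕0⊕0 = 1
p2 (pos 2,3,6,7,10,11,14,15): XOR of data positions = 1⊕1⊕0⊕0⊕0⊕0⊕0 = 0
p4 (pos 4,5,6,7,12,13,14,15): XOR of data positions = 0⊕1⊕0⊕1⊕0⊕0⊕0 = 0
p8 (pos 8,9,10,11,12,13,14,15): XOR of data positions = 0⊕0⊕0⊕1⊕0⊕0⊕0 = 1
Codeword: 101001010001000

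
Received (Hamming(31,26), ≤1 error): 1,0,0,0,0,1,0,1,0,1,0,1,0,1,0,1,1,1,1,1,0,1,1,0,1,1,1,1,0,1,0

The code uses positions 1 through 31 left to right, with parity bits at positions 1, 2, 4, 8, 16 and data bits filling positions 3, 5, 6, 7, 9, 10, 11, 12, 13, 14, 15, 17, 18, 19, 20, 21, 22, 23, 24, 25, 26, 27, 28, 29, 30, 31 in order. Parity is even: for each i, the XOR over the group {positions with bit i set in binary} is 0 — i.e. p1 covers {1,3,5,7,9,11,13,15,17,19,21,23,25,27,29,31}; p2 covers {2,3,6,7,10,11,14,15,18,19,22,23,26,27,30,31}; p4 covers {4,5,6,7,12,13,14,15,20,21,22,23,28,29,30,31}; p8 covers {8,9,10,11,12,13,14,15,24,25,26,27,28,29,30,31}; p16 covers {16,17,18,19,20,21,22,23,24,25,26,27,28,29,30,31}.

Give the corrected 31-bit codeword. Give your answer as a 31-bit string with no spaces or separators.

1000010001010101111101101111010

s1 (pos 1,3,5,7,9,11,13,15,17,19,21,23,25,27,29,31): 1⊕0⊕0⊕0⊕0⊕0⊕0⊕0⊕1⊕1⊕0⊕1⊕1⊕1⊕0⊕0 = 0
s2 (pos 2,3,6,7,10,11,14,15,18,19,22,23,26,27,30,31): 0⊕0⊕1⊕0⊕1⊕0⊕1⊕0⊕1⊕1⊕1⊕1⊕1⊕1⊕1⊕0 = 0
s4 (pos 4,5,6,7,12,13,14,15,20,21,22,23,28,29,30,31): 0⊕0⊕1⊕0⊕1⊕0⊕1⊕0⊕1⊕0⊕1⊕1⊕1⊕0⊕1⊕0 = 0
s8 (pos 8,9,10,11,12,13,14,15,24,25,26,27,28,29,30,31): 1⊕0⊕1⊕0⊕1⊕0⊕1⊕0⊕0⊕1⊕1⊕1⊕1⊕0⊕1⊕0 = 1
s16 (pos 16,17,18,19,20,21,22,23,24,25,26,27,28,29,30,31): 1⊕1⊕1⊕1⊕1⊕0⊕1⊕1⊕0⊕1⊕1⊕1⊕1⊕0⊕1⊕0 = 0
Syndrome s16…s1 = 01000 → error at position 8.
Flip position 8: 1000010101010101111101101111010 → 1000010001010101111101101111010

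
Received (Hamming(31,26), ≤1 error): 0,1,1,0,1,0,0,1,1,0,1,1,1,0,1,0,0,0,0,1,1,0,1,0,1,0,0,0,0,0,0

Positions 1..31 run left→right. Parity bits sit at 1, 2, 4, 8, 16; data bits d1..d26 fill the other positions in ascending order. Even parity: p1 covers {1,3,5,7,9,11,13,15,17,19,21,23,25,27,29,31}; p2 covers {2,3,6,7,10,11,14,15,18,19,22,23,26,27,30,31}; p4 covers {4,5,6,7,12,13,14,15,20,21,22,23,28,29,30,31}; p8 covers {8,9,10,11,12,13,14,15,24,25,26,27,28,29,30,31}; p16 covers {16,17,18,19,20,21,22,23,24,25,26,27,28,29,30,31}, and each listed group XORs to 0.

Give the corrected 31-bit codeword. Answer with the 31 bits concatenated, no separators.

s1 (pos 1,3,5,7,9,11,13,15,17,19,21,23,25,27,29,31): 0⊕1⊕1⊕0⊕1⊕1⊕1⊕1⊕0⊕0⊕1⊕1⊕1⊕0⊕0⊕0 = 1
s2 (pos 2,3,6,7,10,11,14,15,18,19,22,23,26,27,30,31): 1⊕1⊕0⊕0⊕0⊕1⊕0⊕1⊕0⊕0⊕0⊕1⊕0⊕0⊕0⊕0 = 1
s4 (pos 4,5,6,7,12,13,14,15,20,21,22,23,28,29,30,31): 0⊕1⊕0⊕0⊕1⊕1⊕0⊕1⊕1⊕1⊕0⊕1⊕0⊕0⊕0⊕0 = 1
s8 (pos 8,9,10,11,12,13,14,15,24,25,26,27,28,29,30,31): 1⊕1⊕0⊕1⊕1⊕1⊕0⊕1⊕0⊕1⊕0⊕0⊕0⊕0⊕0⊕0 = 1
s16 (pos 16,17,18,19,20,21,22,23,24,25,26,27,28,29,30,31): 0⊕0⊕0⊕0⊕1⊕1⊕0⊕1⊕0⊕1⊕0⊕0⊕0⊕0⊕0⊕0 = 0
Syndrome s16…s1 = 01111 → error at position 15.
Flip position 15: 0110100110111010000110101000000 → 0110100110111000000110101000000

0110100110111000000110101000000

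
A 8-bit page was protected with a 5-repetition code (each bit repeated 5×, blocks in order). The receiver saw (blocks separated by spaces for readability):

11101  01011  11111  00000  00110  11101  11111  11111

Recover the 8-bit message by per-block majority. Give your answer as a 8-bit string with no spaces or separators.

Block 1 (11101): 4 ones → 1
Block 2 (01011): 3 ones → 1
Block 3 (11111): 5 ones → 1
Block 4 (00000): 0 ones → 0
Block 5 (00110): 2 ones → 0
Block 6 (11101): 4 ones → 1
Block 7 (11111): 5 ones → 1
Block 8 (11111): 5 ones → 1

11100111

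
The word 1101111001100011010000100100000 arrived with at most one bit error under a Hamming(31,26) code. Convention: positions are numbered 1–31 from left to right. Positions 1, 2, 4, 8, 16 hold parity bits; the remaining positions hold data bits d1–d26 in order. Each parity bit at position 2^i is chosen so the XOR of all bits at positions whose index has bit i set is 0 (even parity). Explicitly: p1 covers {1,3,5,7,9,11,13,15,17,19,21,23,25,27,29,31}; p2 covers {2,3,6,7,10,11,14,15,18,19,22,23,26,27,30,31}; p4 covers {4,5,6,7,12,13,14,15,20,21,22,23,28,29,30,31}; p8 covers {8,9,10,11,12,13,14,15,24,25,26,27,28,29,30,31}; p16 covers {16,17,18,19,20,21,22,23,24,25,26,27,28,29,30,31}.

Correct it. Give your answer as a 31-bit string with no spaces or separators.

s1 (pos 1,3,5,7,9,11,13,15,17,19,21,23,25,27,29,31): 1⊕0⊕1⊕1⊕0⊕1⊕0⊕1⊕0⊕0⊕0⊕1⊕0⊕0⊕0⊕0 = 0
s2 (pos 2,3,6,7,10,11,14,15,18,19,22,23,26,27,30,31): 1⊕0⊕1⊕1⊕1⊕1⊕0⊕1⊕1⊕0⊕0⊕1⊕1⊕0⊕0⊕0 = 1
s4 (pos 4,5,6,7,12,13,14,15,20,21,22,23,28,29,30,31): 1⊕1⊕1⊕1⊕0⊕0⊕0⊕1⊕0⊕0⊕0⊕1⊕0⊕0⊕0⊕0 = 0
s8 (pos 8,9,10,11,12,13,14,15,24,25,26,27,28,29,30,31): 0⊕0⊕1⊕1⊕0⊕0⊕0⊕1⊕0⊕0⊕1⊕0⊕0⊕0⊕0⊕0 = 0
s16 (pos 16,17,18,19,20,21,22,23,24,25,26,27,28,29,30,31): 1⊕0⊕1⊕0⊕0⊕0⊕0⊕1⊕0⊕0⊕1⊕0⊕0⊕0⊕0⊕0 = 0
Syndrome s16…s1 = 00010 → error at position 2.
Flip position 2: 1101111001100011010000100100000 → 1001111001100011010000100100000

1001111001100011010000100100000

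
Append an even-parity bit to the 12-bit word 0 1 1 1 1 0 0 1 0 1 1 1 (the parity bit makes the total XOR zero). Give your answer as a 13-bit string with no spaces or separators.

0111100101110

XOR of the 12 data bits: 0⊕1⊕1⊕1⊕1⊕0⊕0⊕1⊕0⊕1⊕1⊕1 = 0
Parity bit = 0 (so all 13 bits XOR to 0).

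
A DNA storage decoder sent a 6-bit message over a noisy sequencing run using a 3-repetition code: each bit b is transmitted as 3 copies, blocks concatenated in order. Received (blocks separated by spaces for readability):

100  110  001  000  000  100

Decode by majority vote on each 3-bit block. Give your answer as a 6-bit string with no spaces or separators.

010000

Block 1 (100): 1 one → 0
Block 2 (110): 2 ones → 1
Block 3 (001): 1 one → 0
Block 4 (000): 0 ones → 0
Block 5 (000): 0 ones → 0
Block 6 (100): 1 one → 0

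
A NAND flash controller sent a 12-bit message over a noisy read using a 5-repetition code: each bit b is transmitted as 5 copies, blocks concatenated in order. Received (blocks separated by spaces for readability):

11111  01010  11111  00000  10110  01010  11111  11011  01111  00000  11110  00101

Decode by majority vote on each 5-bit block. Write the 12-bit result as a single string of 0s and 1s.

101010111010

Block 1 (11111): 5 ones → 1
Block 2 (01010): 2 ones → 0
Block 3 (11111): 5 ones → 1
Block 4 (00000): 0 ones → 0
Block 5 (10110): 3 ones → 1
Block 6 (01010): 2 ones → 0
Block 7 (11111): 5 ones → 1
Block 8 (11011): 4 ones → 1
Block 9 (01111): 4 ones → 1
Block 10 (00000): 0 ones → 0
Block 11 (11110): 4 ones → 1
Block 12 (00101): 2 ones → 0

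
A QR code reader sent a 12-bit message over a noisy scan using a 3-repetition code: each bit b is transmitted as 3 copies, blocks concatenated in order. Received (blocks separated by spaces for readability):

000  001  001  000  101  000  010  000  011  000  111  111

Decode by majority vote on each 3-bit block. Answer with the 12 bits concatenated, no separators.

Block 1 (000): 0 ones → 0
Block 2 (001): 1 one → 0
Block 3 (001): 1 one → 0
Block 4 (000): 0 ones → 0
Block 5 (101): 2 ones → 1
Block 6 (000): 0 ones → 0
Block 7 (010): 1 one → 0
Block 8 (000): 0 ones → 0
Block 9 (011): 2 ones → 1
Block 10 (000): 0 ones → 0
Block 11 (111): 3 ones → 1
Block 12 (111): 3 ones → 1

000010001011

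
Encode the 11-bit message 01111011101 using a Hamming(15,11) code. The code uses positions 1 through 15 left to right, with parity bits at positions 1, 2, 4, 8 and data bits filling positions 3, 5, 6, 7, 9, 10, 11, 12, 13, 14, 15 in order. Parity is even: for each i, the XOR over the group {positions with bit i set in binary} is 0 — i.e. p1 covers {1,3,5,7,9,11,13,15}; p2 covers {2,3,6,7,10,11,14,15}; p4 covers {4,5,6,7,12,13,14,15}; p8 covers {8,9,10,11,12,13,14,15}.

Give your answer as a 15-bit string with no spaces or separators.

000011111011101

Place data at non-parity positions: p1 p2 0 p4 1 1 1 p8 1 0 1 1 1 0 1
p1 (pos 1,3,5,7,9,11,13,15): XOR of data positions = 0⊕1⊕1⊕1⊕1⊕1⊕1 = 0
p2 (pos 2,3,6,7,10,11,14,15): XOR of data positions = 0⊕1⊕1⊕0⊕1⊕0⊕1 = 0
p4 (pos 4,5,6,7,12,13,14,15): XOR of data positions = 1⊕1⊕1⊕1⊕1⊕0⊕1 = 0
p8 (pos 8,9,10,11,12,13,14,15): XOR of data positions = 1⊕0⊕1⊕1⊕1⊕0⊕1 = 1
Codeword: 000011111011101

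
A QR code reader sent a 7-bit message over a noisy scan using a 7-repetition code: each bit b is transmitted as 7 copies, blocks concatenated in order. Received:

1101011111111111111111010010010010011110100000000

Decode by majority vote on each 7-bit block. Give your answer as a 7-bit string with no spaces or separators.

Block 1 (1101011): 5 ones → 1
Block 2 (1111111): 7 ones → 1
Block 3 (1111111): 7 ones → 1
Block 4 (1010010): 3 ones → 0
Block 5 (0100100): 2 ones → 0
Block 6 (1111010): 5 ones → 1
Block 7 (0000000): 0 ones → 0

1110010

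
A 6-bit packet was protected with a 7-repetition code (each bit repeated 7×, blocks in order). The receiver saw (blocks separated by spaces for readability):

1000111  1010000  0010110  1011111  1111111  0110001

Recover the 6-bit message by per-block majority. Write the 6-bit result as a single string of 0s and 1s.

Block 1 (1000111): 4 ones → 1
Block 2 (1010000): 2 ones → 0
Block 3 (0010110): 3 ones → 0
Block 4 (1011111): 6 ones → 1
Block 5 (1111111): 7 ones → 1
Block 6 (0110001): 3 ones → 0

100110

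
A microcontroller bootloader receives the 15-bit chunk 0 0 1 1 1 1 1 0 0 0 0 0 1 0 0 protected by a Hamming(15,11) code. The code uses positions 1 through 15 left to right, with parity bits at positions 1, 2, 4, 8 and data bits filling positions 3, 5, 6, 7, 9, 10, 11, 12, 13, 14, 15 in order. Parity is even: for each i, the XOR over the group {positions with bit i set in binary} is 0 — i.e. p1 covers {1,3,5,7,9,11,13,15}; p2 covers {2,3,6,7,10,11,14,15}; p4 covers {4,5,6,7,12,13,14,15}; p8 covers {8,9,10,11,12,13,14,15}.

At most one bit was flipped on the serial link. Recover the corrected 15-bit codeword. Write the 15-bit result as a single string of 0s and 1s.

001111100000110

s1 (pos 1,3,5,7,9,11,13,15): 0⊕1⊕1⊕1⊕0⊕0⊕1⊕0 = 0
s2 (pos 2,3,6,7,10,11,14,15): 0⊕1⊕1⊕1⊕0⊕0⊕0⊕0 = 1
s4 (pos 4,5,6,7,12,13,14,15): 1⊕1⊕1⊕1⊕0⊕1⊕0⊕0 = 1
s8 (pos 8,9,10,11,12,13,14,15): 0⊕0⊕0⊕0⊕0⊕1⊕0⊕0 = 1
Syndrome s8…s1 = 1110 → error at position 14.
Flip position 14: 001111100000100 → 001111100000110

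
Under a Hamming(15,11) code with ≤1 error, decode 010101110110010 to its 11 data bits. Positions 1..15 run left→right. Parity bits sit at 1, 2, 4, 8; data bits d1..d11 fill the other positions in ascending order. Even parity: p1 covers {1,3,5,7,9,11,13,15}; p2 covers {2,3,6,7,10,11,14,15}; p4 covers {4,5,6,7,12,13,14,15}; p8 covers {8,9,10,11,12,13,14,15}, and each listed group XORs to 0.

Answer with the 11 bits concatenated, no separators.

00110110010

s1 (pos 1,3,5,7,9,11,13,15): 0⊕0⊕0⊕1⊕0⊕1⊕0⊕0 = 0
s2 (pos 2,3,6,7,10,11,14,15): 1⊕0⊕1⊕1⊕1⊕1⊕1⊕0 = 0
s4 (pos 4,5,6,7,12,13,14,15): 1⊕0⊕1⊕1⊕0⊕0⊕1⊕0 = 0
s8 (pos 8,9,10,11,12,13,14,15): 1⊕0⊕1⊕1⊕0⊕0⊕1⊕0 = 0
Syndrome s8…s1 = 0000 → no error.
Read data bits from positions 3,5,6,7,9,10,11,12,13,14,15: 00110110010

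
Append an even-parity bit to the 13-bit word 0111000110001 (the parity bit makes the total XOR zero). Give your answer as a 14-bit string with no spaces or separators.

01110001100010

XOR of the 13 data bits: 0⊕1⊕1⊕1⊕0⊕0⊕0⊕1⊕1⊕0⊕0⊕0⊕1 = 0
Parity bit = 0 (so all 14 bits XOR to 0).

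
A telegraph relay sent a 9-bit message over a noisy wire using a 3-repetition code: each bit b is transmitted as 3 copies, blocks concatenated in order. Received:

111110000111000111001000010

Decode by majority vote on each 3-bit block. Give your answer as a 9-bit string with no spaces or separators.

110101000

Block 1 (111): 3 ones → 1
Block 2 (110): 2 ones → 1
Block 3 (000): 0 ones → 0
Block 4 (111): 3 ones → 1
Block 5 (000): 0 ones → 0
Block 6 (111): 3 ones → 1
Block 7 (001): 1 one → 0
Block 8 (000): 0 ones → 0
Block 9 (010): 1 one → 0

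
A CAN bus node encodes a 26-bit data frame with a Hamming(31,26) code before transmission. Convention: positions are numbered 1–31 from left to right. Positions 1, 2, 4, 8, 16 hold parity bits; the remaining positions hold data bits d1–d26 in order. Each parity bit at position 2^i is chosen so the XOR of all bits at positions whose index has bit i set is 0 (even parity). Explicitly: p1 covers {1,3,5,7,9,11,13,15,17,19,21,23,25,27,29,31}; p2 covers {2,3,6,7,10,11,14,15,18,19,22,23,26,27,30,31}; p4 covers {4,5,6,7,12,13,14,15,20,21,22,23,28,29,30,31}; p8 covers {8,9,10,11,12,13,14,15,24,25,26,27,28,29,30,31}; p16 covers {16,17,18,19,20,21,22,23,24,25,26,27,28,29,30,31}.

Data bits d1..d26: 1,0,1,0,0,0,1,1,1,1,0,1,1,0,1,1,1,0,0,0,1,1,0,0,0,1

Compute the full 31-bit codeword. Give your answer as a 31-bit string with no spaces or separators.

1110010100111100110111000110001

Place data at non-parity positions: p1 p2 1 p4 0 1 0 p8 0 0 1 1 1 1 0 p16 1 1 0 1 1 1 0 0 0 1 1 0 0 0 1
p1 (pos 1,3,5,7,9,11,13,15,17,19,21,23,25,27,29,31): XOR of data positions = 1⊕0⊕0⊕0⊕1⊕1⊕0⊕1⊕0⊕1⊕0⊕0⊕1⊕0⊕1 = 1
p2 (pos 2,3,6,7,10,11,14,15,18,19,22,23,26,27,30,31): XOR of data positions = 1⊕1⊕0⊕0⊕1⊕1⊕0⊕1⊕0⊕1⊕0⊕1⊕1⊕0⊕1 = 1
p4 (pos 4,5,6,7,12,13,14,15,20,21,22,23,28,29,30,31): XOR of data positions = 0⊕1⊕0⊕1⊕1⊕1⊕0⊕1⊕1⊕1⊕0⊕0⊕0⊕0⊕1 = 0
p8 (pos 8,9,10,11,12,13,14,15,24,25,26,27,28,29,30,31): XOR of data positions = 0⊕0⊕1⊕1⊕1⊕1⊕0⊕0⊕0⊕1⊕1⊕0⊕0⊕0⊕1 = 1
p16 (pos 16,17,18,19,20,21,22,23,24,25,26,27,28,29,30,31): XOR of data positions = 1⊕1⊕0⊕1⊕1⊕1⊕0⊕0⊕0⊕1⊕1⊕0⊕0⊕0⊕1 = 0
Codeword: 1110010100111100110111000110001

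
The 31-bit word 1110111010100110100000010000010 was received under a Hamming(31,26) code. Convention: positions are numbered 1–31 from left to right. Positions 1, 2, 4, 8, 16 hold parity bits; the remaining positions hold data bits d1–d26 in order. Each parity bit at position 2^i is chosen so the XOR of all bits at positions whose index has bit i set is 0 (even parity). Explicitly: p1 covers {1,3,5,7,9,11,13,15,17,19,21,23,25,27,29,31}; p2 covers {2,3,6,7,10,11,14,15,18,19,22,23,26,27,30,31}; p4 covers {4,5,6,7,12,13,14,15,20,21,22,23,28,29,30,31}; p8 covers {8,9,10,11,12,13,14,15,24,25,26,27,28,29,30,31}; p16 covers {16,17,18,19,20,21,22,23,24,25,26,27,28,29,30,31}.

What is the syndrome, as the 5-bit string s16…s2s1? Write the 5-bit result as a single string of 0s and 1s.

10000

s1 (pos 1,3,5,7,9,11,13,15,17,19,21,23,25,27,29,31): 1⊕1⊕1⊕1⊕1⊕1⊕0⊕1⊕1⊕0⊕0⊕0⊕0⊕0⊕0⊕0 = 0
s2 (pos 2,3,6,7,10,11,14,15,18,19,22,23,26,27,30,31): 1⊕1⊕1⊕1⊕0⊕1⊕1⊕1⊕0⊕0⊕0⊕0⊕0⊕0⊕1⊕0 = 0
s4 (pos 4,5,6,7,12,13,14,15,20,21,22,23,28,29,30,31): 0⊕1⊕1⊕1⊕0⊕0⊕1⊕1⊕0⊕0⊕0⊕0⊕0⊕0⊕1⊕0 = 0
s8 (pos 8,9,10,11,12,13,14,15,24,25,26,27,28,29,30,31): 0⊕1⊕0⊕1⊕0⊕0⊕1⊕1⊕1⊕0⊕0⊕0⊕0⊕0⊕1⊕0 = 0
s16 (pos 16,17,18,19,20,21,22,23,24,25,26,27,28,29,30,31): 0⊕1⊕0⊕0⊕0⊕0⊕0⊕0⊕1⊕0⊕0⊕0⊕0⊕0⊕1⊕0 = 1
Syndrome s16…s1 = 10000 → error at position 16.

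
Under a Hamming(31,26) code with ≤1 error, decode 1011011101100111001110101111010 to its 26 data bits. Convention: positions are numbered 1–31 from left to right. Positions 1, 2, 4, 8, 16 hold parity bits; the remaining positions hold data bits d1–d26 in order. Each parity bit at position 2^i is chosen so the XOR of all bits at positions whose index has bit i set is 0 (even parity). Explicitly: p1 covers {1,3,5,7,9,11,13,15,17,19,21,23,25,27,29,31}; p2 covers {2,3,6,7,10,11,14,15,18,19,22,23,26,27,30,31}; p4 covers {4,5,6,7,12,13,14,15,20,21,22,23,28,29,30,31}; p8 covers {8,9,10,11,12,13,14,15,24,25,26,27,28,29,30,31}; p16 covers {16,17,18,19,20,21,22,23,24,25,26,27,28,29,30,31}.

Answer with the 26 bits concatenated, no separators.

s1 (pos 1,3,5,7,9,11,13,15,17,19,21,23,25,27,29,31): 1⊕1⊕0⊕1⊕0⊕1⊕0⊕1⊕0⊕1⊕1⊕1⊕1⊕1⊕0⊕0 = 0
s2 (pos 2,3,6,7,10,11,14,15,18,19,22,23,26,27,30,31): 0⊕1⊕1⊕1⊕1⊕1⊕1⊕1⊕0⊕1⊕0⊕1⊕1⊕1⊕1⊕0 = 0
s4 (pos 4,5,6,7,12,13,14,15,20,21,22,23,28,29,30,31): 1⊕0⊕1⊕1⊕0⊕0⊕1⊕1⊕1⊕1⊕0⊕1⊕1⊕0⊕1⊕0 = 0
s8 (pos 8,9,10,11,12,13,14,15,24,25,26,27,28,29,30,31): 1⊕0⊕1⊕1⊕0⊕0⊕1⊕1⊕0⊕1⊕1⊕1⊕1⊕0⊕1⊕0 = 0
s16 (pos 16,17,18,19,20,21,22,23,24,25,26,27,28,29,30,31): 1⊕0⊕0⊕1⊕1⊕1⊕0⊕1⊕0⊕1⊕1⊕1⊕1⊕0⊕1⊕0 = 0
Syndrome s16…s1 = 00000 → no error.
Read data bits from positions 3,5,6,7,9,10,11,12,13,14,15,17,18,19,20,21,22,23,24,25,26,27,28,29,30,31: 10110110011001110101111010

10110110011001110101111010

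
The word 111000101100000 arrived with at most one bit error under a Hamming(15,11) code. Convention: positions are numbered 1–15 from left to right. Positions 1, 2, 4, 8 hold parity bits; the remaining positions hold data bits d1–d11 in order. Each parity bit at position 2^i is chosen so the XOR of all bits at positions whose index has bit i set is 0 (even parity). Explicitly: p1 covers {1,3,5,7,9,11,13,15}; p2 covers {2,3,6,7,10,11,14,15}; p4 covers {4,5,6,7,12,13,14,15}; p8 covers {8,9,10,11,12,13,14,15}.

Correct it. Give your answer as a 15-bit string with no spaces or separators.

111100101100000

s1 (pos 1,3,5,7,9,11,13,15): 1⊕1⊕0⊕1⊕1⊕0⊕0⊕0 = 0
s2 (pos 2,3,6,7,10,11,14,15): 1⊕1⊕0⊕1⊕1⊕0⊕0⊕0 = 0
s4 (pos 4,5,6,7,12,13,14,15): 0⊕0⊕0⊕1⊕0⊕0⊕0⊕0 = 1
s8 (pos 8,9,10,11,12,13,14,15): 0⊕1⊕1⊕0⊕0⊕0⊕0⊕0 = 0
Syndrome s8…s1 = 0100 → error at position 4.
Flip position 4: 111000101100000 → 111100101100000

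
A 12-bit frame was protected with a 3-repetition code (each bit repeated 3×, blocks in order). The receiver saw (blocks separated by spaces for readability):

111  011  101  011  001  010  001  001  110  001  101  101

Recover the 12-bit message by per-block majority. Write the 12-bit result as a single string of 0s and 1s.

Block 1 (111): 3 ones → 1
Block 2 (011): 2 ones → 1
Block 3 (101): 2 ones → 1
Block 4 (011): 2 ones → 1
Block 5 (001): 1 one → 0
Block 6 (010): 1 one → 0
Block 7 (001): 1 one → 0
Block 8 (001): 1 one → 0
Block 9 (110): 2 ones → 1
Block 10 (001): 1 one → 0
Block 11 (101): 2 ones → 1
Block 12 (101): 2 ones → 1

111100001011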